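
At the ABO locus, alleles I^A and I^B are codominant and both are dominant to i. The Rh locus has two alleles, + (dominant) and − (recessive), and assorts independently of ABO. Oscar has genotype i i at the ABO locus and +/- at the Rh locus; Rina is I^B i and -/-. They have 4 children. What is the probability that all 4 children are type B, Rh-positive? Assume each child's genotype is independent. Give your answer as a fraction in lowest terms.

ABO cross i i × I^B i → 1/2 O, 1/2 B.
Rh cross +/- × -/- → 1/2 Rh+, 1/2 Rh-; so P(type B, Rh-positive) = 1/2 × 1/2 = 1/4 per child.
All 4 independent: (1/4)^4 = 1/256.

1/256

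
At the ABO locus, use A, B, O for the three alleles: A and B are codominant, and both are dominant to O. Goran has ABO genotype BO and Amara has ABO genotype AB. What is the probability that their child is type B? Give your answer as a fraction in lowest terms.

ABO cross BO × AB → offspring phenotypes: 1/4 A, 1/2 B, 1/4 AB.
So P(type B) = 1/2.

1/2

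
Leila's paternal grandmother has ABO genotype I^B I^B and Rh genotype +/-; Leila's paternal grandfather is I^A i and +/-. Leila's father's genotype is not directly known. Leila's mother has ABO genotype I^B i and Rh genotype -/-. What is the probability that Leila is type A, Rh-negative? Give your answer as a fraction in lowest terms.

1/16

Leila's father's ABO genotype from I^B I^B × I^A i: 1/2 I^A I^B, 1/2 I^B i.
Crossing each possibility with the mother I^B i and summing P(type A): 1/2·1/4 + 1/2·0 = 1/8.
Similarly for Rh via the father's Rh distribution: P(Rh-) = 1/2.
Independent loci: 1/8 × 1/2 = 1/16.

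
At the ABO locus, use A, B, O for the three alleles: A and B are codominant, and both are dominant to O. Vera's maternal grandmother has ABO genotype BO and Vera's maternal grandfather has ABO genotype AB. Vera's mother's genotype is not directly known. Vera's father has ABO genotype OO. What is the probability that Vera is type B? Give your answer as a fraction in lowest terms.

1/2

Vera's mother's ABO genotype from BO × AB: 1/4 AB, 1/4 AO, 1/4 BB, 1/4 BO.
Crossing each possibility with the father OO and summing P(type B): 1/4·1/2 + 1/4·0 + 1/4·1 + 1/4·1/2 = 1/2.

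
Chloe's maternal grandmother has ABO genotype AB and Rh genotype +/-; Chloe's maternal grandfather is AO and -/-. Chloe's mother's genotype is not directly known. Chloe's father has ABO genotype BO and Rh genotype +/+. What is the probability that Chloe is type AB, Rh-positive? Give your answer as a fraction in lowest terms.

Chloe's mother's ABO genotype from AB × AO: 1/4 AA, 1/4 AB, 1/4 AO, 1/4 BO.
Crossing each possibility with the father BO and summing P(type AB): 1/4·1/2 + 1/4·1/4 + 1/4·1/4 + 1/4·0 = 1/4.
Similarly for Rh via the mother's Rh distribution: P(Rh+) = 1.
Independent loci: 1/4 × 1 = 1/4.

1/4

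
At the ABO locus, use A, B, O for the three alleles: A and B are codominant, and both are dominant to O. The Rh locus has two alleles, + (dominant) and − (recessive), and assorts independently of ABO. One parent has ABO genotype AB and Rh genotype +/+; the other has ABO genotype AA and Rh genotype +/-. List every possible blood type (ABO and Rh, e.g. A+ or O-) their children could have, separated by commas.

Gametes from AB × AA give offspring ABO genotypes AA, AB, i.e. phenotypes A, AB.
Rh cross +/+ × +/- → phenotypes Rh+.
Combining independently: A+, AB+.

A+, AB+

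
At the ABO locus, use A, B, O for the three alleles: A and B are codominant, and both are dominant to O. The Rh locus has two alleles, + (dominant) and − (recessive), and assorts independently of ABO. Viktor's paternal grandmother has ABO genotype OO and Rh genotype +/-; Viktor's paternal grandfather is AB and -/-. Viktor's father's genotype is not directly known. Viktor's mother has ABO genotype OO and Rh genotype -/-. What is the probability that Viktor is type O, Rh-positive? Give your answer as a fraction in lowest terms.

1/8

Viktor's father's ABO genotype from OO × AB: 1/2 AO, 1/2 BO.
Crossing each possibility with the mother OO and summing P(type O): 1/2·1/2 + 1/2·1/2 = 1/2.
Similarly for Rh via the father's Rh distribution: P(Rh+) = 1/4.
Independent loci: 1/2 × 1/4 = 1/8.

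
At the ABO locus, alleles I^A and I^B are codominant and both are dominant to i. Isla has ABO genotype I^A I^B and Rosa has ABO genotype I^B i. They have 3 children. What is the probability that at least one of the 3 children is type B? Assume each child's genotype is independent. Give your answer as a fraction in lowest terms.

ABO cross I^A I^B × I^B i → 1/4 A, 1/2 B, 1/4 AB.
So P(type B) = 1/2 per child.
P(none) = (1/2)^3 = 1/8; P(at least one) = 1 − 1/8 = 7/8.

7/8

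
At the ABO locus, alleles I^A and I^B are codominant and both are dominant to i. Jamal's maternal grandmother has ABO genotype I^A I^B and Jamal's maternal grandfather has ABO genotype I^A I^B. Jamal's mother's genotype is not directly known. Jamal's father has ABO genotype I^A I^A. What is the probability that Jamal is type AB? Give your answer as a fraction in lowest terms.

1/2

Jamal's mother's ABO genotype from I^A I^B × I^A I^B: 1/4 I^A I^A, 1/2 I^A I^B, 1/4 I^B I^B.
Crossing each possibility with the father I^A I^A and summing P(type AB): 1/4·0 + 1/2·1/2 + 1/4·1 = 1/2.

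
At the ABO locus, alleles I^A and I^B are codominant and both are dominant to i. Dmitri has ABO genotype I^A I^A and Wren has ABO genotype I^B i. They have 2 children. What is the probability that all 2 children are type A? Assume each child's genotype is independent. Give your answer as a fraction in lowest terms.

ABO cross I^A I^A × I^B i → 1/2 A, 1/2 AB.
So P(type A) = 1/2 per child.
All 2 independent: (1/2)^2 = 1/4.

1/4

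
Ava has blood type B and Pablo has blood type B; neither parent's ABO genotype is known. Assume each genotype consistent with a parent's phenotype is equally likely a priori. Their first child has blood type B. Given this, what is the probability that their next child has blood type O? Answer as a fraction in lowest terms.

1/20

Possible genotypes: Ava ∈ {I^B I^B, I^B i}; Pablo ∈ {I^B I^B, I^B i}.
Weight each parental genotype pair by prior × P(type-B child):
  I^B I^B × I^B I^B: posterior weight 4/15; P(next child type O) = 0.
  I^B I^B × I^B i: posterior weight 4/15; P(next child type O) = 0.
  I^B i × I^B I^B: posterior weight 4/15; P(next child type O) = 0.
  I^B i × I^B i: posterior weight 1/5; P(next child type O) = 1/4.
Weighted sum = 1/20.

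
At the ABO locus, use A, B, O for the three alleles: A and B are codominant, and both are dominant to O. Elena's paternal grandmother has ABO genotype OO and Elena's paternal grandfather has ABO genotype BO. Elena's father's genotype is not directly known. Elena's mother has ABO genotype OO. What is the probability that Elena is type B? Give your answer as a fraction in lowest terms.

1/4

Elena's father's ABO genotype from OO × BO: 1/2 BO, 1/2 OO.
Crossing each possibility with the mother OO and summing P(type B): 1/2·1/2 + 1/2·0 = 1/4.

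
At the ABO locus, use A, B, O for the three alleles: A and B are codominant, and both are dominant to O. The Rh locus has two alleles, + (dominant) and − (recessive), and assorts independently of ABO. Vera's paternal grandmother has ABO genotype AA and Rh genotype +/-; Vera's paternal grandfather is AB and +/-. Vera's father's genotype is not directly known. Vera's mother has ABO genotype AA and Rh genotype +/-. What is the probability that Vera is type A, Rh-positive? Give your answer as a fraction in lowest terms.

9/16

Vera's father's ABO genotype from AA × AB: 1/2 AA, 1/2 AB.
Crossing each possibility with the mother AA and summing P(type A): 1/2·1 + 1/2·1/2 = 3/4.
Similarly for Rh via the father's Rh distribution: P(Rh+) = 3/4.
Independent loci: 3/4 × 3/4 = 9/16.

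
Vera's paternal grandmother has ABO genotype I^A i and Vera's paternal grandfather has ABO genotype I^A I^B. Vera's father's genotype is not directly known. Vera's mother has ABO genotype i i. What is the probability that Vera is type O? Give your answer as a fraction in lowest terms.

1/4

Vera's father's ABO genotype from I^A i × I^A I^B: 1/4 I^A I^A, 1/4 I^A I^B, 1/4 I^A i, 1/4 I^B i.
Crossing each possibility with the mother i i and summing P(type O): 1/4·0 + 1/4·0 + 1/4·1/2 + 1/4·1/2 = 1/4.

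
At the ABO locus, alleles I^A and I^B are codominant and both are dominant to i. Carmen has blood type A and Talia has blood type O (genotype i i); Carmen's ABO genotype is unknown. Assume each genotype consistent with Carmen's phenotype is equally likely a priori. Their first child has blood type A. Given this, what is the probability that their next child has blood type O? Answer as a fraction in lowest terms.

Possible genotypes: Carmen ∈ {I^A I^A, I^A i}; Talia ∈ {i i}.
Weight each parental genotype pair by prior × P(type-A child):
  I^A I^A × i i: posterior weight 2/3; P(next child type O) = 0.
  I^A i × i i: posterior weight 1/3; P(next child type O) = 1/2.
Weighted sum = 1/6.

1/6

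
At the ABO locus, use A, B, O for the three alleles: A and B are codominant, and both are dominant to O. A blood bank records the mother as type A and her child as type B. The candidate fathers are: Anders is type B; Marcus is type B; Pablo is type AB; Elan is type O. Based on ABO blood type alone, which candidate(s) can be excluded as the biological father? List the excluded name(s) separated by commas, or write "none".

Elan

A candidate is excluded only if no genotype consistent with his phenotype could produce a type B child with a type A mother.
Elan (type O): no genotype consistent with that phenotype can produce a type-B child with a type-A mother.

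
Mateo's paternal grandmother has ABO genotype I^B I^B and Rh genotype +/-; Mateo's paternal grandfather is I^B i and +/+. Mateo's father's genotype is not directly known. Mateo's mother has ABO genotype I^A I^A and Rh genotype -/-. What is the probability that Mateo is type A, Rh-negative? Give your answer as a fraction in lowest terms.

Mateo's father's ABO genotype from I^B I^B × I^B i: 1/2 I^B I^B, 1/2 I^B i.
Crossing each possibility with the mother I^A I^A and summing P(type A): 1/2·0 + 1/2·1/2 = 1/4.
Similarly for Rh via the father's Rh distribution: P(Rh-) = 1/4.
Independent loci: 1/4 × 1/4 = 1/16.

1/16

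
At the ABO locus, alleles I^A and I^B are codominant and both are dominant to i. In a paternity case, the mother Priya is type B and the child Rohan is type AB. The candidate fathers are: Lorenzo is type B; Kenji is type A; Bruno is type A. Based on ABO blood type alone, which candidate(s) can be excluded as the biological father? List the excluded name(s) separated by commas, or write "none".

A candidate is excluded only if no genotype consistent with his phenotype could produce a type AB child with a type B mother.
Lorenzo (type B): no genotype consistent with that phenotype can produce a type-AB child with a type-B mother.

Lorenzo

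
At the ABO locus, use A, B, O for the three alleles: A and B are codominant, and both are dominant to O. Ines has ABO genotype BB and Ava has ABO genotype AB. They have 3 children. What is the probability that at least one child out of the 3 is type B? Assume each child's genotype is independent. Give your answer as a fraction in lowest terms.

7/8

ABO cross BB × AB → 1/2 B, 1/2 AB.
So P(type B) = 1/2 per child.
P(none) = (1/2)^3 = 1/8; P(at least one) = 1 − 1/8 = 7/8.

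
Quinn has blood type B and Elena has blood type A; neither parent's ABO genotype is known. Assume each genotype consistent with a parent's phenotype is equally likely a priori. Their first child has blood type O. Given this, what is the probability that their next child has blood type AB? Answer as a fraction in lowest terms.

1/4

Possible genotypes: Quinn ∈ {BB, BO}; Elena ∈ {AA, AO}.
Weight each parental genotype pair by prior × P(type-O child):
  BO × AO: posterior weight 1; P(next child type AB) = 1/4.
Weighted sum = 1/4.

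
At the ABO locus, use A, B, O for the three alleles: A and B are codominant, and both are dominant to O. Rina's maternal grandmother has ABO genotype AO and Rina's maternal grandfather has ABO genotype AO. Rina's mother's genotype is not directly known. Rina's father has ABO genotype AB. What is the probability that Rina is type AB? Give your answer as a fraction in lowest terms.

Rina's mother's ABO genotype from AO × AO: 1/4 AA, 1/2 AO, 1/4 OO.
Crossing each possibility with the father AB and summing P(type AB): 1/4·1/2 + 1/2·1/4 + 1/4·0 = 1/4.

1/4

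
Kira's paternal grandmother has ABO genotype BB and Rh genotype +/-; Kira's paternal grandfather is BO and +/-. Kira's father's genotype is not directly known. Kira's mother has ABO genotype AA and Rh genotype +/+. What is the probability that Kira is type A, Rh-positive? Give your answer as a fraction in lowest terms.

Kira's father's ABO genotype from BB × BO: 1/2 BB, 1/2 BO.
Crossing each possibility with the mother AA and summing P(type A): 1/2·0 + 1/2·1/2 = 1/4.
Similarly for Rh via the father's Rh distribution: P(Rh+) = 1.
Independent loci: 1/4 × 1 = 1/4.

1/4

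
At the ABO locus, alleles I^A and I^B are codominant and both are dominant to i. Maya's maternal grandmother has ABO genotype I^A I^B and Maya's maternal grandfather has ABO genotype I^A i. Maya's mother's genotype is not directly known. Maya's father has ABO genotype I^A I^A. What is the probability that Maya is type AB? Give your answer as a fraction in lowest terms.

1/4

Maya's mother's ABO genotype from I^A I^B × I^A i: 1/4 I^A I^A, 1/4 I^A I^B, 1/4 I^A i, 1/4 I^B i.
Crossing each possibility with the father I^A I^A and summing P(type AB): 1/4·0 + 1/4·1/2 + 1/4·0 + 1/4·1/2 = 1/4.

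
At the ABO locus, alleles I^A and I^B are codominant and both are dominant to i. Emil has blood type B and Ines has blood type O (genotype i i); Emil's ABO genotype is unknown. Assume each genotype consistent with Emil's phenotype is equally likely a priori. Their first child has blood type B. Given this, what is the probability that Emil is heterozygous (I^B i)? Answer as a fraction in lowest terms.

Possible genotypes: Emil ∈ {I^B I^B, I^B i}; Ines ∈ {i i}.
Weight each parental genotype pair by prior × P(type-B child):
  I^B I^B × i i: posterior weight 2/3.
  I^B i × i i: posterior weight 1/3.
Sum the posterior weight over pairs where Emil is I^B i: 1/3.

1/3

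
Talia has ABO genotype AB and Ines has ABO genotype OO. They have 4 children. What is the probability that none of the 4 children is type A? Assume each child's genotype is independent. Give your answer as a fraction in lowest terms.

1/16

ABO cross AB × OO → 1/2 A, 1/2 B.
So P(type A) = 1/2 per child.
P(not type A) = 1/2 for one child; (1/2)^4 = 1/16.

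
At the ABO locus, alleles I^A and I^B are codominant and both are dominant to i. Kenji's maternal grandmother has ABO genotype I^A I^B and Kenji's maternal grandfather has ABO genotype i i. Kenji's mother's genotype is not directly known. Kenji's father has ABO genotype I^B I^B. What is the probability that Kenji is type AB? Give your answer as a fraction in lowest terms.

1/4

Kenji's mother's ABO genotype from I^A I^B × i i: 1/2 I^A i, 1/2 I^B i.
Crossing each possibility with the father I^B I^B and summing P(type AB): 1/2·1/2 + 1/2·0 = 1/4.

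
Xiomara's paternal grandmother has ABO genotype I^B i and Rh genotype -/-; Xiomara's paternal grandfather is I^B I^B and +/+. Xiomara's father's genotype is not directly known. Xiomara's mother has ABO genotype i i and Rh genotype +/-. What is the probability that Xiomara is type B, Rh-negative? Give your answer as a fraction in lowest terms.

Xiomara's father's ABO genotype from I^B i × I^B I^B: 1/2 I^B I^B, 1/2 I^B i.
Crossing each possibility with the mother i i and summing P(type B): 1/2·1 + 1/2·1/2 = 3/4.
Similarly for Rh via the father's Rh distribution: P(Rh-) = 1/4.
Independent loci: 3/4 × 1/4 = 3/16.

3/16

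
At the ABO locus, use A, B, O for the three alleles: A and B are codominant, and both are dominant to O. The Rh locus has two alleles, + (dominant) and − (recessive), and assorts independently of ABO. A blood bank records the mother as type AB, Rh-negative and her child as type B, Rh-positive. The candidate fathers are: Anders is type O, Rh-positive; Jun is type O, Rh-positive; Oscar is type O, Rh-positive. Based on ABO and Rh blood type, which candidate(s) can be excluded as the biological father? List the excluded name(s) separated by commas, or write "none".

A candidate is excluded only if no genotype consistent with his phenotype could produce a type B, Rh-positive child with a type AB, Rh-negative mother.
Every candidate has at least one consistent genotype combination, so none can be excluded.

none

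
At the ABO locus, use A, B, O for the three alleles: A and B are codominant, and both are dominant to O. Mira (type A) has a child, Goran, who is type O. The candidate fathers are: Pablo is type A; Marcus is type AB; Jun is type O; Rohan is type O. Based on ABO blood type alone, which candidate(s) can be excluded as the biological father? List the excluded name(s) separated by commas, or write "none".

Marcus

A candidate is excluded only if no genotype consistent with his phenotype could produce a type O child with a type A mother.
Marcus (type AB): no genotype consistent with that phenotype can produce a type-O child with a type-A mother.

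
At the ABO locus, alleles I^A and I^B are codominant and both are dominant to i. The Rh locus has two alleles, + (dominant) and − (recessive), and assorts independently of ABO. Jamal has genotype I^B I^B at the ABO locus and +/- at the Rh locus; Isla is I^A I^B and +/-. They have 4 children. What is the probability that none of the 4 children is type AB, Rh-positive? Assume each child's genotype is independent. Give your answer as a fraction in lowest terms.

625/4096

ABO cross I^B I^B × I^A I^B → 1/2 B, 1/2 AB.
Rh cross +/- × +/- → 3/4 Rh+, 1/4 Rh-; so P(type AB, Rh-positive) = 1/2 × 3/4 = 3/8 per child.
P(not type AB, Rh-positive) = 5/8 for one child; (5/8)^4 = 625/4096.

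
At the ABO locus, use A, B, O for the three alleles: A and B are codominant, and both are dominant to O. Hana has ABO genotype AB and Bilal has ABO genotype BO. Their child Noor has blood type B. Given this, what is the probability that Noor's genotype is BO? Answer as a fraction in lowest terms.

Cross AB × BO → 1/4 AB, 1/4 AO, 1/4 BB, 1/4 BO.
Type-B genotypes among offspring: BB (1/4), BO (1/4); total 1/2.
P(BO | type B) = (1/4) / (1/2) = 1/2.

1/2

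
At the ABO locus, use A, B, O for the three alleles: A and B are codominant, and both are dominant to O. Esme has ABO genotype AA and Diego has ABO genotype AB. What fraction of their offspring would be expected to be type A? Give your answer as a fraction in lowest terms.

1/2

ABO cross AA × AB → offspring phenotypes: 1/2 A, 1/2 AB.
So P(type A) = 1/2.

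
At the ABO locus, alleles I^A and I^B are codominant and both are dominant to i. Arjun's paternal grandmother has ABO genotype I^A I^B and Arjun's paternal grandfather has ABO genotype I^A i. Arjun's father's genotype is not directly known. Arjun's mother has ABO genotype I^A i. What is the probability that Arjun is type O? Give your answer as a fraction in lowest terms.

1/8

Arjun's father's ABO genotype from I^A I^B × I^A i: 1/4 I^A I^A, 1/4 I^A I^B, 1/4 I^A i, 1/4 I^B i.
Crossing each possibility with the mother I^A i and summing P(type O): 1/4·0 + 1/4·0 + 1/4·1/4 + 1/4·1/4 = 1/8.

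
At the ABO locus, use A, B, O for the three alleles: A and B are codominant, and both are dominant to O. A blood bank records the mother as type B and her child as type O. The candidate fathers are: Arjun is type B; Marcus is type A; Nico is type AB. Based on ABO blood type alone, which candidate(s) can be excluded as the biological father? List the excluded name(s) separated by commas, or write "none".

Nico

A candidate is excluded only if no genotype consistent with his phenotype could produce a type O child with a type B mother.
Nico (type AB): no genotype consistent with that phenotype can produce a type-O child with a type-B mother.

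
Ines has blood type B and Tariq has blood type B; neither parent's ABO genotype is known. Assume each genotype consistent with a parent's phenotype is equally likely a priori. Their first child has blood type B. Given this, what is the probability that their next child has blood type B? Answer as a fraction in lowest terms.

Possible genotypes: Ines ∈ {BB, BO}; Tariq ∈ {BB, BO}.
Weight each parental genotype pair by prior × P(type-B child):
  BB × BB: posterior weight 4/15; P(next child type B) = 1.
  BB × BO: posterior weight 4/15; P(next child type B) = 1.
  BO × BB: posterior weight 4/15; P(next child type B) = 1.
  BO × BO: posterior weight 1/5; P(next child type B) = 3/4.
Weighted sum = 19/20.

19/20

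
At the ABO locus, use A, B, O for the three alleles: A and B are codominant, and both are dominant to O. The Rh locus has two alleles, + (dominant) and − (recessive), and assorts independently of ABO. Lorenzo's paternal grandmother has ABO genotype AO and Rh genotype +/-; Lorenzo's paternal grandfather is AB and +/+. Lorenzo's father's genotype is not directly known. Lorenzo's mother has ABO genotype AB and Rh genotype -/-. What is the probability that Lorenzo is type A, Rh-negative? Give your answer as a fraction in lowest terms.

3/32

Lorenzo's father's ABO genotype from AO × AB: 1/4 AA, 1/4 AB, 1/4 AO, 1/4 BO.
Crossing each possibility with the mother AB and summing P(type A): 1/4·1/2 + 1/4·1/4 + 1/4·1/2 + 1/4·1/4 = 3/8.
Similarly for Rh via the father's Rh distribution: P(Rh-) = 1/4.
Independent loci: 3/8 × 1/4 = 3/32.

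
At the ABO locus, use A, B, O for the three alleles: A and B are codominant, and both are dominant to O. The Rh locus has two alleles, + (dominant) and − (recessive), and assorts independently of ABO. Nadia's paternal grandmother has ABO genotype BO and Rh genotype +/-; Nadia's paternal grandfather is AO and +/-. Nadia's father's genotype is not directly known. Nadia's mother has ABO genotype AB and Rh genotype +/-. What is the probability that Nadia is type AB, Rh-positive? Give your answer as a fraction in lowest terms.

Nadia's father's ABO genotype from BO × AO: 1/4 AB, 1/4 AO, 1/4 BO, 1/4 OO.
Crossing each possibility with the mother AB and summing P(type AB): 1/4·1/2 + 1/4·1/4 + 1/4·1/4 + 1/4·0 = 1/4.
Similarly for Rh via the father's Rh distribution: P(Rh+) = 3/4.
Independent loci: 1/4 × 3/4 = 3/16.

3/16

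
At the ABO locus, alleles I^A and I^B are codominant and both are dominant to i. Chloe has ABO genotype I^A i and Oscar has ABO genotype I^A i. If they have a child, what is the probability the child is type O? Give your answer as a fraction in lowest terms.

1/4

ABO cross I^A i × I^A i → offspring phenotypes: 1/4 O, 3/4 A.
So P(type O) = 1/4.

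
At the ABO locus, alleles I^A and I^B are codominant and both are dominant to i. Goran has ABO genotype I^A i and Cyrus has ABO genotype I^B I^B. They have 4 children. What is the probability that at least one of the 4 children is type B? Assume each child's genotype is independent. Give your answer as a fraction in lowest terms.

ABO cross I^A i × I^B I^B → 1/2 B, 1/2 AB.
So P(type B) = 1/2 per child.
P(none) = (1/2)^4 = 1/16; P(at least one) = 1 − 1/16 = 15/16.

15/16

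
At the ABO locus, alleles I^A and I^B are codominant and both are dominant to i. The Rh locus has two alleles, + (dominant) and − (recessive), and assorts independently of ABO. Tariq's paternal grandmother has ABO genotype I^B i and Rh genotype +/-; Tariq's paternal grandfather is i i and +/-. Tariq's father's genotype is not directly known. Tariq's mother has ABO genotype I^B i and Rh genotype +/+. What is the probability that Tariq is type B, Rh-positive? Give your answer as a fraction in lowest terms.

Tariq's father's ABO genotype from I^B i × i i: 1/2 I^B i, 1/2 i i.
Crossing each possibility with the mother I^B i and summing P(type B): 1/2·3/4 + 1/2·1/2 = 5/8.
Similarly for Rh via the father's Rh distribution: P(Rh+) = 1.
Independent loci: 5/8 × 1 = 5/8.

5/8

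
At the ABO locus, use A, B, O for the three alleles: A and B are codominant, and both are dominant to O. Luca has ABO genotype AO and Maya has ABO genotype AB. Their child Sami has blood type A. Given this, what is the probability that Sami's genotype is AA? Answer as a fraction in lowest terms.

1/2

Cross AO × AB → 1/4 AA, 1/4 AB, 1/4 AO, 1/4 BO.
Type-A genotypes among offspring: AA (1/4), AO (1/4); total 1/2.
P(AA | type A) = (1/4) / (1/2) = 1/2.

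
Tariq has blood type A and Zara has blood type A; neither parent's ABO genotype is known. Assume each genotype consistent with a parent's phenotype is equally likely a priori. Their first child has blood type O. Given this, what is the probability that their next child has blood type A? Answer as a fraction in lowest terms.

3/4

Possible genotypes: Tariq ∈ {AA, AO}; Zara ∈ {AA, AO}.
Weight each parental genotype pair by prior × P(type-O child):
  AO × AO: posterior weight 1; P(next child type A) = 3/4.
Weighted sum = 3/4.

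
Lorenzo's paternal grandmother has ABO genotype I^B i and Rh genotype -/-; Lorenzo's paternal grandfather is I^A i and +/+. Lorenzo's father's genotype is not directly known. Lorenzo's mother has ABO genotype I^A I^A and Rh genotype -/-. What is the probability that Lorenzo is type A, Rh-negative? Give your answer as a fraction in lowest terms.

Lorenzo's father's ABO genotype from I^B i × I^A i: 1/4 I^A I^B, 1/4 I^A i, 1/4 I^B i, 1/4 i i.
Crossing each possibility with the mother I^A I^A and summing P(type A): 1/4·1/2 + 1/4·1 + 1/4·1/2 + 1/4·1 = 3/4.
Similarly for Rh via the father's Rh distribution: P(Rh-) = 1/2.
Independent loci: 3/4 × 1/2 = 3/8.

3/8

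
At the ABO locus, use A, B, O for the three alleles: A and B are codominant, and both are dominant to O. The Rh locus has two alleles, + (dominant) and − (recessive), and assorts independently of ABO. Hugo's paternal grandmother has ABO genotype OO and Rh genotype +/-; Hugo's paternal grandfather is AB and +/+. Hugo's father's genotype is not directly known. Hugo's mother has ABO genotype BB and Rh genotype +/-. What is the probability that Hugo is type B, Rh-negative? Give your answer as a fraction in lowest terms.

3/32

Hugo's father's ABO genotype from OO × AB: 1/2 AO, 1/2 BO.
Crossing each possibility with the mother BB and summing P(type B): 1/2·1/2 + 1/2·1 = 3/4.
Similarly for Rh via the father's Rh distribution: P(Rh-) = 1/8.
Independent loci: 3/4 × 1/8 = 3/32.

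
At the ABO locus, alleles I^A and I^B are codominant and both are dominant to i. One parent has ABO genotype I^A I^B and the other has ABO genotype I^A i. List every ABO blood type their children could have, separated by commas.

A, B, AB

Gametes from I^A I^B × I^A i give offspring ABO genotypes I^A I^A, I^A I^B, I^A i, I^B i, i.e. phenotypes A, B, AB.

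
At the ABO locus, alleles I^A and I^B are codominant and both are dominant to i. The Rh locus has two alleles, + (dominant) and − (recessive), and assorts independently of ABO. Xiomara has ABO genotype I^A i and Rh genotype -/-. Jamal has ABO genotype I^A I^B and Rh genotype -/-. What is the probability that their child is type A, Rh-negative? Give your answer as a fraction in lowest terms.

1/2

ABO cross I^A i × I^A I^B → offspring phenotypes: 1/2 A, 1/4 B, 1/4 AB.
Rh cross -/- × -/- → 1 Rh-.
Independent loci: P(type A, Rh-negative) = 1/2 × 1 = 1/2.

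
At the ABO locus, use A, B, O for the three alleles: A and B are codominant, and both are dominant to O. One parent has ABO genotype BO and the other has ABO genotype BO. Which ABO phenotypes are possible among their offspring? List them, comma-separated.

O, B

Gametes from BO × BO give offspring ABO genotypes BB, BO, OO, i.e. phenotypes O, B.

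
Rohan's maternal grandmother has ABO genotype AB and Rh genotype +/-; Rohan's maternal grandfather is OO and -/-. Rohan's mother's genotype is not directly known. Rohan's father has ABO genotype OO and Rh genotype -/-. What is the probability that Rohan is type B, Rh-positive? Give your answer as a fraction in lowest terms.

1/16

Rohan's mother's ABO genotype from AB × OO: 1/2 AO, 1/2 BO.
Crossing each possibility with the father OO and summing P(type B): 1/2·0 + 1/2·1/2 = 1/4.
Similarly for Rh via the mother's Rh distribution: P(Rh+) = 1/4.
Independent loci: 1/4 × 1/4 = 1/16.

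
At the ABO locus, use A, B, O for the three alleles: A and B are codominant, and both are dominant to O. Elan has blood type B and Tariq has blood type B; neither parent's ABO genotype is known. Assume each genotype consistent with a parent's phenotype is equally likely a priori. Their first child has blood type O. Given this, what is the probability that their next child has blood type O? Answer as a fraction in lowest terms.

Possible genotypes: Elan ∈ {BB, BO}; Tariq ∈ {BB, BO}.
Weight each parental genotype pair by prior × P(type-O child):
  BO × BO: posterior weight 1; P(next child type O) = 1/4.
Weighted sum = 1/4.

1/4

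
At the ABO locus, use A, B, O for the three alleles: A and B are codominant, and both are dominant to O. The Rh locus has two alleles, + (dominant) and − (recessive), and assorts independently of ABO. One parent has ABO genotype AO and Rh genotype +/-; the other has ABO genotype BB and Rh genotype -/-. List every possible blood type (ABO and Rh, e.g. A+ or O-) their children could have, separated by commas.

B+, B-, AB+, AB-

Gametes from AO × BB give offspring ABO genotypes AB, BO, i.e. phenotypes B, AB.
Rh cross +/- × -/- → phenotypes Rh+, Rh-.
Combining independently: B+, B-, AB+, AB-.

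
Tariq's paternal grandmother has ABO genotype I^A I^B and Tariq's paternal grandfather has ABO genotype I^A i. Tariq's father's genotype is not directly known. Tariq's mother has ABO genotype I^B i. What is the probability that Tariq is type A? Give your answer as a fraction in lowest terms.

Tariq's father's ABO genotype from I^A I^B × I^A i: 1/4 I^A I^A, 1/4 I^A I^B, 1/4 I^A i, 1/4 I^B i.
Crossing each possibility with the mother I^B i and summing P(type A): 1/4·1/2 + 1/4·1/4 + 1/4·1/4 + 1/4·0 = 1/4.

1/4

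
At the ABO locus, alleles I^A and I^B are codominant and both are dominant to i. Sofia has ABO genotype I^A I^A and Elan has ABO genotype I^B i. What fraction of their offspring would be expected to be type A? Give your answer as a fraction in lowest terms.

ABO cross I^A I^A × I^B i → offspring phenotypes: 1/2 A, 1/2 AB.
So P(type A) = 1/2.

1/2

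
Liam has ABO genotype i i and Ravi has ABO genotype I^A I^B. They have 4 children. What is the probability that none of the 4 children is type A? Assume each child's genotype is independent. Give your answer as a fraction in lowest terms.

ABO cross i i × I^A I^B → 1/2 A, 1/2 B.
So P(type A) = 1/2 per child.
P(not type A) = 1/2 for one child; (1/2)^4 = 1/16.

1/16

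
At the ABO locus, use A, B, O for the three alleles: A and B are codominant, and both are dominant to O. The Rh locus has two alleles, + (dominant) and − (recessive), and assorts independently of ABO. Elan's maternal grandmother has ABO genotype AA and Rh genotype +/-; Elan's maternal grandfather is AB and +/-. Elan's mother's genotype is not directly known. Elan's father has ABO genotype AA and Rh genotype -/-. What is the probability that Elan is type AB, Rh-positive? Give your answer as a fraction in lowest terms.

1/8

Elan's mother's ABO genotype from AA × AB: 1/2 AA, 1/2 AB.
Crossing each possibility with the father AA and summing P(type AB): 1/2·0 + 1/2·1/2 = 1/4.
Similarly for Rh via the mother's Rh distribution: P(Rh+) = 1/2.
Independent loci: 1/4 × 1/2 = 1/8.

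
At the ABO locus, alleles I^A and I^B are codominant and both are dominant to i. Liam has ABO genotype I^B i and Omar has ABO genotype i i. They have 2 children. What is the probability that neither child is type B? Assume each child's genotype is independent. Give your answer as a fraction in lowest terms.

1/4

ABO cross I^B i × i i → 1/2 O, 1/2 B.
So P(type B) = 1/2 per child.
P(not type B) = 1/2 for one child; (1/2)^2 = 1/4.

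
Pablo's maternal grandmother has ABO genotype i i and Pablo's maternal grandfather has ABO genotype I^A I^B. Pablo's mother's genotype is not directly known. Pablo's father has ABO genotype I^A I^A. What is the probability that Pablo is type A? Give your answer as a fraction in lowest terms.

Pablo's mother's ABO genotype from i i × I^A I^B: 1/2 I^A i, 1/2 I^B i.
Crossing each possibility with the father I^A I^A and summing P(type A): 1/2·1 + 1/2·1/2 = 3/4.

3/4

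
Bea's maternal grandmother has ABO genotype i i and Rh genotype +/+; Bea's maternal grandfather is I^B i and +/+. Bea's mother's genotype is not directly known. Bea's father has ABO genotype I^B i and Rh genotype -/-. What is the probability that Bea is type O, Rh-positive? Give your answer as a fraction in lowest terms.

3/8

Bea's mother's ABO genotype from i i × I^B i: 1/2 I^B i, 1/2 i i.
Crossing each possibility with the father I^B i and summing P(type O): 1/2·1/4 + 1/2·1/2 = 3/8.
Similarly for Rh via the mother's Rh distribution: P(Rh+) = 1.
Independent loci: 3/8 × 1 = 3/8.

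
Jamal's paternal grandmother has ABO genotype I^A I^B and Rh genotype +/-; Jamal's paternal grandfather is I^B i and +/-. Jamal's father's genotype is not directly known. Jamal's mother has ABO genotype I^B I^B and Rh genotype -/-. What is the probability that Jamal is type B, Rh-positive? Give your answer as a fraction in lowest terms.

Jamal's father's ABO genotype from I^A I^B × I^B i: 1/4 I^A I^B, 1/4 I^A i, 1/4 I^B I^B, 1/4 I^B i.
Crossing each possibility with the mother I^B I^B and summing P(type B): 1/4·1/2 + 1/4·1/2 + 1/4·1 + 1/4·1 = 3/4.
Similarly for Rh via the father's Rh distribution: P(Rh+) = 1/2.
Independent loci: 3/4 × 1/2 = 3/8.

3/8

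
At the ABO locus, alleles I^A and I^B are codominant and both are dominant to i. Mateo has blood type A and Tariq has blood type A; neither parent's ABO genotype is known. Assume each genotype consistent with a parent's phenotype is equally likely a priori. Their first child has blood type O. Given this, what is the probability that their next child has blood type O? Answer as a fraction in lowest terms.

Possible genotypes: Mateo ∈ {I^A I^A, I^A i}; Tariq ∈ {I^A I^A, I^A i}.
Weight each parental genotype pair by prior × P(type-O child):
  I^A i × I^A i: posterior weight 1; P(next child type O) = 1/4.
Weighted sum = 1/4.

1/4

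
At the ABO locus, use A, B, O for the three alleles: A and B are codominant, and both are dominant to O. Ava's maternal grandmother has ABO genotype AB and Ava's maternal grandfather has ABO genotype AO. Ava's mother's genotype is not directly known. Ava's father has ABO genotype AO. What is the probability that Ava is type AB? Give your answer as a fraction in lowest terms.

Ava's mother's ABO genotype from AB × AO: 1/4 AA, 1/4 AB, 1/4 AO, 1/4 BO.
Crossing each possibility with the father AO and summing P(type AB): 1/4·0 + 1/4·1/4 + 1/4·0 + 1/4·1/4 = 1/8.

1/8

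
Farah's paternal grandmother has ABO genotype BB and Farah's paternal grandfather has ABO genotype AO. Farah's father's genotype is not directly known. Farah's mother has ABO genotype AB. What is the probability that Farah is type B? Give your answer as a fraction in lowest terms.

3/8

Farah's father's ABO genotype from BB × AO: 1/2 AB, 1/2 BO.
Crossing each possibility with the mother AB and summing P(type B): 1/2·1/4 + 1/2·1/2 = 3/8.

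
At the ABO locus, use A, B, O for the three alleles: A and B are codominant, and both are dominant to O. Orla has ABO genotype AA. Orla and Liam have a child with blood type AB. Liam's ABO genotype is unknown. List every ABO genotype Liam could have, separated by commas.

AB, BB, BO

For each candidate genotype of Liam, check whether crossing it with AA can produce every observed child phenotype.
  AA → possible child types {A} ✗
  AB → possible child types {A, AB} ✓
  AO → possible child types {A} ✗
  BB → possible child types {AB} ✓
  BO → possible child types {A, AB} ✓
  OO → possible child types {A} ✗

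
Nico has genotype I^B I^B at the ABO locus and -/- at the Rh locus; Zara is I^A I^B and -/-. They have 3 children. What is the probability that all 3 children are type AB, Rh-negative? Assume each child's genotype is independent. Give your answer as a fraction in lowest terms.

1/8

ABO cross I^B I^B × I^A I^B → 1/2 B, 1/2 AB.
Rh cross -/- × -/- → 1 Rh-; so P(type AB, Rh-negative) = 1/2 × 1 = 1/2 per child.
All 3 independent: (1/2)^3 = 1/8.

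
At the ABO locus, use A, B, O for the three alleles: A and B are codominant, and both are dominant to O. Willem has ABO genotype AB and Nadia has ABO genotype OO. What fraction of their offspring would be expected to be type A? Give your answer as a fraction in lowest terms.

1/2

ABO cross AB × OO → offspring phenotypes: 1/2 A, 1/2 B.
So P(type A) = 1/2.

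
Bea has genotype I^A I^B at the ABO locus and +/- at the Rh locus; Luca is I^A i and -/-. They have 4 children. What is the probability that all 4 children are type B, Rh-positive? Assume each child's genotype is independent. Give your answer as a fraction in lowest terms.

ABO cross I^A I^B × I^A i → 1/2 A, 1/4 B, 1/4 AB.
Rh cross +/- × -/- → 1/2 Rh+, 1/2 Rh-; so P(type B, Rh-positive) = 1/4 × 1/2 = 1/8 per child.
All 4 independent: (1/8)^4 = 1/4096.

1/4096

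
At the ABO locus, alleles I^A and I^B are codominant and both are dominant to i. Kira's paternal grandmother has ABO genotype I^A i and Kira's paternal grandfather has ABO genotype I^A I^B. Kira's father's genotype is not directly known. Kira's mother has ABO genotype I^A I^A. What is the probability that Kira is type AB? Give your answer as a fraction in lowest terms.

1/4

Kira's father's ABO genotype from I^A i × I^A I^B: 1/4 I^A I^A, 1/4 I^A I^B, 1/4 I^A i, 1/4 I^B i.
Crossing each possibility with the mother I^A I^A and summing P(type AB): 1/4·0 + 1/4·1/2 + 1/4·0 + 1/4·1/2 = 1/4.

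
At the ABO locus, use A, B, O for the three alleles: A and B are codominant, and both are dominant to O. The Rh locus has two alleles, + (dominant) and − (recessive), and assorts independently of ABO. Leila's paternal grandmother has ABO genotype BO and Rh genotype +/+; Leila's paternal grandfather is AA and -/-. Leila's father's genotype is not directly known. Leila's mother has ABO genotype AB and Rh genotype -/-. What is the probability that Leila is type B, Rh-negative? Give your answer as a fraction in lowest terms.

Leila's father's ABO genotype from BO × AA: 1/2 AB, 1/2 AO.
Crossing each possibility with the mother AB and summing P(type B): 1/2·1/4 + 1/2·1/4 = 1/4.
Similarly for Rh via the father's Rh distribution: P(Rh-) = 1/2.
Independent loci: 1/4 × 1/2 = 1/8.

1/8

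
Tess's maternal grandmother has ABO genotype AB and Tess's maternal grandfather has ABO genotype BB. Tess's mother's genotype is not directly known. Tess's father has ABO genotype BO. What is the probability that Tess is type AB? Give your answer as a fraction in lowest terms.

Tess's mother's ABO genotype from AB × BB: 1/2 AB, 1/2 BB.
Crossing each possibility with the father BO and summing P(type AB): 1/2·1/4 + 1/2·0 = 1/8.

1/8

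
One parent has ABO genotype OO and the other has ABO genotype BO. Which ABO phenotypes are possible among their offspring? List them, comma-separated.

O, B

Gametes from OO × BO give offspring ABO genotypes BO, OO, i.e. phenotypes O, B.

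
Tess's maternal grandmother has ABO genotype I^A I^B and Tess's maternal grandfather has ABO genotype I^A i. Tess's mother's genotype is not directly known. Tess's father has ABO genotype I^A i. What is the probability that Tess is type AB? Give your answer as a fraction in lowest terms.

1/8

Tess's mother's ABO genotype from I^A I^B × I^A i: 1/4 I^A I^A, 1/4 I^A I^B, 1/4 I^A i, 1/4 I^B i.
Crossing each possibility with the father I^A i and summing P(type AB): 1/4·0 + 1/4·1/4 + 1/4·0 + 1/4·1/4 = 1/8.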